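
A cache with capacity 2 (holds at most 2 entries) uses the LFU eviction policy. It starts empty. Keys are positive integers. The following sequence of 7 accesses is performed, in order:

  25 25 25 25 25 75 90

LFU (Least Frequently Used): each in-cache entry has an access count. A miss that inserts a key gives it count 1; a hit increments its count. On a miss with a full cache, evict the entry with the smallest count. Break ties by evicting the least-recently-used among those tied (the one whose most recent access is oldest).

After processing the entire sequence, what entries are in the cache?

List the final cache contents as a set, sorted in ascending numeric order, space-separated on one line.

LFU simulation (capacity=2):
  1. access 25: MISS. Cache: [25(c=1)]
  2. access 25: HIT, count now 2. Cache: [25(c=2)]
  3. access 25: HIT, count now 3. Cache: [25(c=3)]
  4. access 25: HIT, count now 4. Cache: [25(c=4)]
  5. access 25: HIT, count now 5. Cache: [25(c=5)]
  6. access 75: MISS. Cache: [75(c=1) 25(c=5)]
  7. access 90: MISS, evict 75(c=1). Cache: [90(c=1) 25(c=5)]
Total: 4 hits, 3 misses, 1 evictions

Answer: 25 90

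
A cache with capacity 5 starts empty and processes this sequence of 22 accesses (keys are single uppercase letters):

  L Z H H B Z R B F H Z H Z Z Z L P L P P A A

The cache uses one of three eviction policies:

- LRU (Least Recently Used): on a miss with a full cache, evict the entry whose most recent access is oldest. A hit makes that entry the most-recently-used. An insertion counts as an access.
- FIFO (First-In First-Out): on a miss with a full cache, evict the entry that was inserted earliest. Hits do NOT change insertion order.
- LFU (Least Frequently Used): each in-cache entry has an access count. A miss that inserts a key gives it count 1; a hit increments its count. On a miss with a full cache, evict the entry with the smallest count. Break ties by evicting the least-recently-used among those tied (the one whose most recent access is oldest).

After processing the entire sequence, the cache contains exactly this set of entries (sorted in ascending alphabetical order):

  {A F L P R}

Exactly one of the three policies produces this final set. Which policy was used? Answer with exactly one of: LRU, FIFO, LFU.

Answer: FIFO

Derivation:
Simulating under each policy and comparing final sets:
  LRU: final set = {A H L P Z} -> differs
  FIFO: final set = {A F L P R} -> MATCHES target
  LFU: final set = {A H L P Z} -> differs
Only FIFO produces the target set.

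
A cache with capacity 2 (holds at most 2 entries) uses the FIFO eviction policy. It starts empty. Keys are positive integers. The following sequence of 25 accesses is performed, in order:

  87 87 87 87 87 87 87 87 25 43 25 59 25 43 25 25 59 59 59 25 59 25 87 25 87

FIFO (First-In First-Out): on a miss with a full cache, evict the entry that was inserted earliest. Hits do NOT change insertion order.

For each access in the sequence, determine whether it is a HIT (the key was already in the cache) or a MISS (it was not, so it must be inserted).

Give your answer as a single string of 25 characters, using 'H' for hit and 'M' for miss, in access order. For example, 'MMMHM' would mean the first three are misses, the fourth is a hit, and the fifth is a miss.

Answer: MHHHHHHHMMHMMMHHMHHMHHMHH

Derivation:
FIFO simulation (capacity=2):
  1. access 87: MISS. Cache (old->new): [87]
  2. access 87: HIT. Cache (old->new): [87]
  3. access 87: HIT. Cache (old->new): [87]
  4. access 87: HIT. Cache (old->new): [87]
  5. access 87: HIT. Cache (old->new): [87]
  6. access 87: HIT. Cache (old->new): [87]
  7. access 87: HIT. Cache (old->new): [87]
  8. access 87: HIT. Cache (old->new): [87]
  9. access 25: MISS. Cache (old->new): [87 25]
  10. access 43: MISS, evict 87. Cache (old->new): [25 43]
  11. access 25: HIT. Cache (old->new): [25 43]
  12. access 59: MISS, evict 25. Cache (old->new): [43 59]
  13. access 25: MISS, evict 43. Cache (old->new): [59 25]
  14. access 43: MISS, evict 59. Cache (old->new): [25 43]
  15. access 25: HIT. Cache (old->new): [25 43]
  16. access 25: HIT. Cache (old->new): [25 43]
  17. access 59: MISS, evict 25. Cache (old->new): [43 59]
  18. access 59: HIT. Cache (old->new): [43 59]
  19. access 59: HIT. Cache (old->new): [43 59]
  20. access 25: MISS, evict 43. Cache (old->new): [59 25]
  21. access 59: HIT. Cache (old->new): [59 25]
  22. access 25: HIT. Cache (old->new): [59 25]
  23. access 87: MISS, evict 59. Cache (old->new): [25 87]
  24. access 25: HIT. Cache (old->new): [25 87]
  25. access 87: HIT. Cache (old->new): [25 87]
Total: 16 hits, 9 misses, 7 evictions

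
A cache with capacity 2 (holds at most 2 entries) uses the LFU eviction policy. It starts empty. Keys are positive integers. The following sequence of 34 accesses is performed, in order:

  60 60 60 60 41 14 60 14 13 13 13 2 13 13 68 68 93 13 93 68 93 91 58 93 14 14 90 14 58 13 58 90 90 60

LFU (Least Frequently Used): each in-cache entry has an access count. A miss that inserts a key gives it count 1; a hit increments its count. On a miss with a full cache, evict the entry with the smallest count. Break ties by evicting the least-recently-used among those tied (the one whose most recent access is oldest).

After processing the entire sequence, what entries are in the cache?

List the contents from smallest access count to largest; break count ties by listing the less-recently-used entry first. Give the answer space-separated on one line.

Answer: 90 60

Derivation:
LFU simulation (capacity=2):
  1. access 60: MISS. Cache: [60(c=1)]
  2. access 60: HIT, count now 2. Cache: [60(c=2)]
  3. access 60: HIT, count now 3. Cache: [60(c=3)]
  4. access 60: HIT, count now 4. Cache: [60(c=4)]
  5. access 41: MISS. Cache: [41(c=1) 60(c=4)]
  6. access 14: MISS, evict 41(c=1). Cache: [14(c=1) 60(c=4)]
  7. access 60: HIT, count now 5. Cache: [14(c=1) 60(c=5)]
  8. access 14: HIT, count now 2. Cache: [14(c=2) 60(c=5)]
  9. access 13: MISS, evict 14(c=2). Cache: [13(c=1) 60(c=5)]
  10. access 13: HIT, count now 2. Cache: [13(c=2) 60(c=5)]
  11. access 13: HIT, count now 3. Cache: [13(c=3) 60(c=5)]
  12. access 2: MISS, evict 13(c=3). Cache: [2(c=1) 60(c=5)]
  13. access 13: MISS, evict 2(c=1). Cache: [13(c=1) 60(c=5)]
  14. access 13: HIT, count now 2. Cache: [13(c=2) 60(c=5)]
  15. access 68: MISS, evict 13(c=2). Cache: [68(c=1) 60(c=5)]
  16. access 68: HIT, count now 2. Cache: [68(c=2) 60(c=5)]
  17. access 93: MISS, evict 68(c=2). Cache: [93(c=1) 60(c=5)]
  18. access 13: MISS, evict 93(c=1). Cache: [13(c=1) 60(c=5)]
  19. access 93: MISS, evict 13(c=1). Cache: [93(c=1) 60(c=5)]
  20. access 68: MISS, evict 93(c=1). Cache: [68(c=1) 60(c=5)]
  21. access 93: MISS, evict 68(c=1). Cache: [93(c=1) 60(c=5)]
  22. access 91: MISS, evict 93(c=1). Cache: [91(c=1) 60(c=5)]
  23. access 58: MISS, evict 91(c=1). Cache: [58(c=1) 60(c=5)]
  24. access 93: MISS, evict 58(c=1). Cache: [93(c=1) 60(c=5)]
  25. access 14: MISS, evict 93(c=1). Cache: [14(c=1) 60(c=5)]
  26. access 14: HIT, count now 2. Cache: [14(c=2) 60(c=5)]
  27. access 90: MISS, evict 14(c=2). Cache: [90(c=1) 60(c=5)]
  28. access 14: MISS, evict 90(c=1). Cache: [14(c=1) 60(c=5)]
  29. access 58: MISS, evict 14(c=1). Cache: [58(c=1) 60(c=5)]
  30. access 13: MISS, evict 58(c=1). Cache: [13(c=1) 60(c=5)]
  31. access 58: MISS, evict 13(c=1). Cache: [58(c=1) 60(c=5)]
  32. access 90: MISS, evict 58(c=1). Cache: [90(c=1) 60(c=5)]
  33. access 90: HIT, count now 2. Cache: [90(c=2) 60(c=5)]
  34. access 60: HIT, count now 6. Cache: [90(c=2) 60(c=6)]
Total: 12 hits, 22 misses, 20 evictions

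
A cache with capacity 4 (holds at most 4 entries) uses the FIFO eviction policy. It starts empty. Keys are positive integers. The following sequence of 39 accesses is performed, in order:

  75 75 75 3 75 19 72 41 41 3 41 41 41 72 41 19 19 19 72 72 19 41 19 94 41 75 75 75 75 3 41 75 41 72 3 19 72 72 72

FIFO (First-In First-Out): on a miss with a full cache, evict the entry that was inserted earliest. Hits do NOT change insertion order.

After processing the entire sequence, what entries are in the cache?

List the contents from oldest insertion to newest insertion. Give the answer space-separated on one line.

FIFO simulation (capacity=4):
  1. access 75: MISS. Cache (old->new): [75]
  2. access 75: HIT. Cache (old->new): [75]
  3. access 75: HIT. Cache (old->new): [75]
  4. access 3: MISS. Cache (old->new): [75 3]
  5. access 75: HIT. Cache (old->new): [75 3]
  6. access 19: MISS. Cache (old->new): [75 3 19]
  7. access 72: MISS. Cache (old->new): [75 3 19 72]
  8. access 41: MISS, evict 75. Cache (old->new): [3 19 72 41]
  9. access 41: HIT. Cache (old->new): [3 19 72 41]
  10. access 3: HIT. Cache (old->new): [3 19 72 41]
  11. access 41: HIT. Cache (old->new): [3 19 72 41]
  12. access 41: HIT. Cache (old->new): [3 19 72 41]
  13. access 41: HIT. Cache (old->new): [3 19 72 41]
  14. access 72: HIT. Cache (old->new): [3 19 72 41]
  15. access 41: HIT. Cache (old->new): [3 19 72 41]
  16. access 19: HIT. Cache (old->new): [3 19 72 41]
  17. access 19: HIT. Cache (old->new): [3 19 72 41]
  18. access 19: HIT. Cache (old->new): [3 19 72 41]
  19. access 72: HIT. Cache (old->new): [3 19 72 41]
  20. access 72: HIT. Cache (old->new): [3 19 72 41]
  21. access 19: HIT. Cache (old->new): [3 19 72 41]
  22. access 41: HIT. Cache (old->new): [3 19 72 41]
  23. access 19: HIT. Cache (old->new): [3 19 72 41]
  24. access 94: MISS, evict 3. Cache (old->new): [19 72 41 94]
  25. access 41: HIT. Cache (old->new): [19 72 41 94]
  26. access 75: MISS, evict 19. Cache (old->new): [72 41 94 75]
  27. access 75: HIT. Cache (old->new): [72 41 94 75]
  28. access 75: HIT. Cache (old->new): [72 41 94 75]
  29. access 75: HIT. Cache (old->new): [72 41 94 75]
  30. access 3: MISS, evict 72. Cache (old->new): [41 94 75 3]
  31. access 41: HIT. Cache (old->new): [41 94 75 3]
  32. access 75: HIT. Cache (old->new): [41 94 75 3]
  33. access 41: HIT. Cache (old->new): [41 94 75 3]
  34. access 72: MISS, evict 41. Cache (old->new): [94 75 3 72]
  35. access 3: HIT. Cache (old->new): [94 75 3 72]
  36. access 19: MISS, evict 94. Cache (old->new): [75 3 72 19]
  37. access 72: HIT. Cache (old->new): [75 3 72 19]
  38. access 72: HIT. Cache (old->new): [75 3 72 19]
  39. access 72: HIT. Cache (old->new): [75 3 72 19]
Total: 29 hits, 10 misses, 6 evictions

Answer: 75 3 72 19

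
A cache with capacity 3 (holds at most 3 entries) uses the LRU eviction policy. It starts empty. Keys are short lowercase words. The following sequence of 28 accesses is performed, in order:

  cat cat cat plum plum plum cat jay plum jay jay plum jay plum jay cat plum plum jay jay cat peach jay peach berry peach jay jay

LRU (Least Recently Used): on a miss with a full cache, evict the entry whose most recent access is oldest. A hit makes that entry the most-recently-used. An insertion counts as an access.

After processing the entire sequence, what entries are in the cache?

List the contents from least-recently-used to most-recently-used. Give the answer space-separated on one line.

Answer: berry peach jay

Derivation:
LRU simulation (capacity=3):
  1. access cat: MISS. Cache (LRU->MRU): [cat]
  2. access cat: HIT. Cache (LRU->MRU): [cat]
  3. access cat: HIT. Cache (LRU->MRU): [cat]
  4. access plum: MISS. Cache (LRU->MRU): [cat plum]
  5. access plum: HIT. Cache (LRU->MRU): [cat plum]
  6. access plum: HIT. Cache (LRU->MRU): [cat plum]
  7. access cat: HIT. Cache (LRU->MRU): [plum cat]
  8. access jay: MISS. Cache (LRU->MRU): [plum cat jay]
  9. access plum: HIT. Cache (LRU->MRU): [cat jay plum]
  10. access jay: HIT. Cache (LRU->MRU): [cat plum jay]
  11. access jay: HIT. Cache (LRU->MRU): [cat plum jay]
  12. access plum: HIT. Cache (LRU->MRU): [cat jay plum]
  13. access jay: HIT. Cache (LRU->MRU): [cat plum jay]
  14. access plum: HIT. Cache (LRU->MRU): [cat jay plum]
  15. access jay: HIT. Cache (LRU->MRU): [cat plum jay]
  16. access cat: HIT. Cache (LRU->MRU): [plum jay cat]
  17. access plum: HIT. Cache (LRU->MRU): [jay cat plum]
  18. access plum: HIT. Cache (LRU->MRU): [jay cat plum]
  19. access jay: HIT. Cache (LRU->MRU): [cat plum jay]
  20. access jay: HIT. Cache (LRU->MRU): [cat plum jay]
  21. access cat: HIT. Cache (LRU->MRU): [plum jay cat]
  22. access peach: MISS, evict plum. Cache (LRU->MRU): [jay cat peach]
  23. access jay: HIT. Cache (LRU->MRU): [cat peach jay]
  24. access peach: HIT. Cache (LRU->MRU): [cat jay peach]
  25. access berry: MISS, evict cat. Cache (LRU->MRU): [jay peach berry]
  26. access peach: HIT. Cache (LRU->MRU): [jay berry peach]
  27. access jay: HIT. Cache (LRU->MRU): [berry peach jay]
  28. access jay: HIT. Cache (LRU->MRU): [berry peach jay]
Total: 23 hits, 5 misses, 2 evictions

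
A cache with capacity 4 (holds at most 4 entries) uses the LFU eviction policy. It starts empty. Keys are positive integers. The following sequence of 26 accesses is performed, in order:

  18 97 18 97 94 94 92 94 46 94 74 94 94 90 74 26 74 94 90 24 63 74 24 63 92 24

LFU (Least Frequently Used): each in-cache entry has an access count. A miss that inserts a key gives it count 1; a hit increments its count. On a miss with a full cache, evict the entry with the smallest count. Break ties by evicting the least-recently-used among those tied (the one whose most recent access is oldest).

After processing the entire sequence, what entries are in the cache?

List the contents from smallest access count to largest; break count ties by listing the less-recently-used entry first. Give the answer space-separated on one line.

LFU simulation (capacity=4):
  1. access 18: MISS. Cache: [18(c=1)]
  2. access 97: MISS. Cache: [18(c=1) 97(c=1)]
  3. access 18: HIT, count now 2. Cache: [97(c=1) 18(c=2)]
  4. access 97: HIT, count now 2. Cache: [18(c=2) 97(c=2)]
  5. access 94: MISS. Cache: [94(c=1) 18(c=2) 97(c=2)]
  6. access 94: HIT, count now 2. Cache: [18(c=2) 97(c=2) 94(c=2)]
  7. access 92: MISS. Cache: [92(c=1) 18(c=2) 97(c=2) 94(c=2)]
  8. access 94: HIT, count now 3. Cache: [92(c=1) 18(c=2) 97(c=2) 94(c=3)]
  9. access 46: MISS, evict 92(c=1). Cache: [46(c=1) 18(c=2) 97(c=2) 94(c=3)]
  10. access 94: HIT, count now 4. Cache: [46(c=1) 18(c=2) 97(c=2) 94(c=4)]
  11. access 74: MISS, evict 46(c=1). Cache: [74(c=1) 18(c=2) 97(c=2) 94(c=4)]
  12. access 94: HIT, count now 5. Cache: [74(c=1) 18(c=2) 97(c=2) 94(c=5)]
  13. access 94: HIT, count now 6. Cache: [74(c=1) 18(c=2) 97(c=2) 94(c=6)]
  14. access 90: MISS, evict 74(c=1). Cache: [90(c=1) 18(c=2) 97(c=2) 94(c=6)]
  15. access 74: MISS, evict 90(c=1). Cache: [74(c=1) 18(c=2) 97(c=2) 94(c=6)]
  16. access 26: MISS, evict 74(c=1). Cache: [26(c=1) 18(c=2) 97(c=2) 94(c=6)]
  17. access 74: MISS, evict 26(c=1). Cache: [74(c=1) 18(c=2) 97(c=2) 94(c=6)]
  18. access 94: HIT, count now 7. Cache: [74(c=1) 18(c=2) 97(c=2) 94(c=7)]
  19. access 90: MISS, evict 74(c=1). Cache: [90(c=1) 18(c=2) 97(c=2) 94(c=7)]
  20. access 24: MISS, evict 90(c=1). Cache: [24(c=1) 18(c=2) 97(c=2) 94(c=7)]
  21. access 63: MISS, evict 24(c=1). Cache: [63(c=1) 18(c=2) 97(c=2) 94(c=7)]
  22. access 74: MISS, evict 63(c=1). Cache: [74(c=1) 18(c=2) 97(c=2) 94(c=7)]
  23. access 24: MISS, evict 74(c=1). Cache: [24(c=1) 18(c=2) 97(c=2) 94(c=7)]
  24. access 63: MISS, evict 24(c=1). Cache: [63(c=1) 18(c=2) 97(c=2) 94(c=7)]
  25. access 92: MISS, evict 63(c=1). Cache: [92(c=1) 18(c=2) 97(c=2) 94(c=7)]
  26. access 24: MISS, evict 92(c=1). Cache: [24(c=1) 18(c=2) 97(c=2) 94(c=7)]
Total: 8 hits, 18 misses, 14 evictions

Answer: 24 18 97 94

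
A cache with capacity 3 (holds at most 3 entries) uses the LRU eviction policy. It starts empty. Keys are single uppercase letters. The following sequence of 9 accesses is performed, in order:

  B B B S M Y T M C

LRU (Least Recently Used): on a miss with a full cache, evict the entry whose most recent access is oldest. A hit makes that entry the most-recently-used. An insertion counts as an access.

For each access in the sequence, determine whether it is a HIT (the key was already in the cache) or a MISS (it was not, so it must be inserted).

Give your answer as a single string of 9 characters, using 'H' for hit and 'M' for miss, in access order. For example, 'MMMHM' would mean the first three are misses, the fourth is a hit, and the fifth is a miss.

LRU simulation (capacity=3):
  1. access B: MISS. Cache (LRU->MRU): [B]
  2. access B: HIT. Cache (LRU->MRU): [B]
  3. access B: HIT. Cache (LRU->MRU): [B]
  4. access S: MISS. Cache (LRU->MRU): [B S]
  5. access M: MISS. Cache (LRU->MRU): [B S M]
  6. access Y: MISS, evict B. Cache (LRU->MRU): [S M Y]
  7. access T: MISS, evict S. Cache (LRU->MRU): [M Y T]
  8. access M: HIT. Cache (LRU->MRU): [Y T M]
  9. access C: MISS, evict Y. Cache (LRU->MRU): [T M C]
Total: 3 hits, 6 misses, 3 evictions

Answer: MHHMMMMHM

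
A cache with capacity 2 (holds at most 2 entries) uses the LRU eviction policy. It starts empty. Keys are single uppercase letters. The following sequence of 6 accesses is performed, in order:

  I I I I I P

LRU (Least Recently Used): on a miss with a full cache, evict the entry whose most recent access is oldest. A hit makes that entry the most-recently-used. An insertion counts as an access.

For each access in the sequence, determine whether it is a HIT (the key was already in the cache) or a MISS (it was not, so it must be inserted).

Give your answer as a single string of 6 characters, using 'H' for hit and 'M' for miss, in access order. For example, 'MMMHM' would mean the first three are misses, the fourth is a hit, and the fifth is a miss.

Answer: MHHHHM

Derivation:
LRU simulation (capacity=2):
  1. access I: MISS. Cache (LRU->MRU): [I]
  2. access I: HIT. Cache (LRU->MRU): [I]
  3. access I: HIT. Cache (LRU->MRU): [I]
  4. access I: HIT. Cache (LRU->MRU): [I]
  5. access I: HIT. Cache (LRU->MRU): [I]
  6. access P: MISS. Cache (LRU->MRU): [I P]
Total: 4 hits, 2 misses, 0 evictions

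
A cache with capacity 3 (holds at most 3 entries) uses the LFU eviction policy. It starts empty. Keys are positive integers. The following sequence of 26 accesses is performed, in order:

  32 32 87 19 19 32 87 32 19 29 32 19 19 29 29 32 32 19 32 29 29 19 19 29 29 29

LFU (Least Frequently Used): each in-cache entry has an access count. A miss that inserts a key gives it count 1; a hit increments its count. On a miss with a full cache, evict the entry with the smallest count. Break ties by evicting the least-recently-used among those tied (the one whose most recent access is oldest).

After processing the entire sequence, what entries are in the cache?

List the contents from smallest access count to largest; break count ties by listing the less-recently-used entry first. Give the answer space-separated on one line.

LFU simulation (capacity=3):
  1. access 32: MISS. Cache: [32(c=1)]
  2. access 32: HIT, count now 2. Cache: [32(c=2)]
  3. access 87: MISS. Cache: [87(c=1) 32(c=2)]
  4. access 19: MISS. Cache: [87(c=1) 19(c=1) 32(c=2)]
  5. access 19: HIT, count now 2. Cache: [87(c=1) 32(c=2) 19(c=2)]
  6. access 32: HIT, count now 3. Cache: [87(c=1) 19(c=2) 32(c=3)]
  7. access 87: HIT, count now 2. Cache: [19(c=2) 87(c=2) 32(c=3)]
  8. access 32: HIT, count now 4. Cache: [19(c=2) 87(c=2) 32(c=4)]
  9. access 19: HIT, count now 3. Cache: [87(c=2) 19(c=3) 32(c=4)]
  10. access 29: MISS, evict 87(c=2). Cache: [29(c=1) 19(c=3) 32(c=4)]
  11. access 32: HIT, count now 5. Cache: [29(c=1) 19(c=3) 32(c=5)]
  12. access 19: HIT, count now 4. Cache: [29(c=1) 19(c=4) 32(c=5)]
  13. access 19: HIT, count now 5. Cache: [29(c=1) 32(c=5) 19(c=5)]
  14. access 29: HIT, count now 2. Cache: [29(c=2) 32(c=5) 19(c=5)]
  15. access 29: HIT, count now 3. Cache: [29(c=3) 32(c=5) 19(c=5)]
  16. access 32: HIT, count now 6. Cache: [29(c=3) 19(c=5) 32(c=6)]
  17. access 32: HIT, count now 7. Cache: [29(c=3) 19(c=5) 32(c=7)]
  18. access 19: HIT, count now 6. Cache: [29(c=3) 19(c=6) 32(c=7)]
  19. access 32: HIT, count now 8. Cache: [29(c=3) 19(c=6) 32(c=8)]
  20. access 29: HIT, count now 4. Cache: [29(c=4) 19(c=6) 32(c=8)]
  21. access 29: HIT, count now 5. Cache: [29(c=5) 19(c=6) 32(c=8)]
  22. access 19: HIT, count now 7. Cache: [29(c=5) 19(c=7) 32(c=8)]
  23. access 19: HIT, count now 8. Cache: [29(c=5) 32(c=8) 19(c=8)]
  24. access 29: HIT, count now 6. Cache: [29(c=6) 32(c=8) 19(c=8)]
  25. access 29: HIT, count now 7. Cache: [29(c=7) 32(c=8) 19(c=8)]
  26. access 29: HIT, count now 8. Cache: [32(c=8) 19(c=8) 29(c=8)]
Total: 22 hits, 4 misses, 1 evictions

Answer: 32 19 29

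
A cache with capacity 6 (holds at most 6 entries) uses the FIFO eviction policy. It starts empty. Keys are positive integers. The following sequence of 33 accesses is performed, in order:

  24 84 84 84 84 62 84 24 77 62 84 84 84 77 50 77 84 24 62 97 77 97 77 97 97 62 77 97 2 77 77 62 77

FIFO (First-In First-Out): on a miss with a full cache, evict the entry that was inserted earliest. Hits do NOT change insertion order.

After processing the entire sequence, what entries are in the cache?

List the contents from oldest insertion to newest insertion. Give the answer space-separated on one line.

FIFO simulation (capacity=6):
  1. access 24: MISS. Cache (old->new): [24]
  2. access 84: MISS. Cache (old->new): [24 84]
  3. access 84: HIT. Cache (old->new): [24 84]
  4. access 84: HIT. Cache (old->new): [24 84]
  5. access 84: HIT. Cache (old->new): [24 84]
  6. access 62: MISS. Cache (old->new): [24 84 62]
  7. access 84: HIT. Cache (old->new): [24 84 62]
  8. access 24: HIT. Cache (old->new): [24 84 62]
  9. access 77: MISS. Cache (old->new): [24 84 62 77]
  10. access 62: HIT. Cache (old->new): [24 84 62 77]
  11. access 84: HIT. Cache (old->new): [24 84 62 77]
  12. access 84: HIT. Cache (old->new): [24 84 62 77]
  13. access 84: HIT. Cache (old->new): [24 84 62 77]
  14. access 77: HIT. Cache (old->new): [24 84 62 77]
  15. access 50: MISS. Cache (old->new): [24 84 62 77 50]
  16. access 77: HIT. Cache (old->new): [24 84 62 77 50]
  17. access 84: HIT. Cache (old->new): [24 84 62 77 50]
  18. access 24: HIT. Cache (old->new): [24 84 62 77 50]
  19. access 62: HIT. Cache (old->new): [24 84 62 77 50]
  20. access 97: MISS. Cache (old->new): [24 84 62 77 50 97]
  21. access 77: HIT. Cache (old->new): [24 84 62 77 50 97]
  22. access 97: HIT. Cache (old->new): [24 84 62 77 50 97]
  23. access 77: HIT. Cache (old->new): [24 84 62 77 50 97]
  24. access 97: HIT. Cache (old->new): [24 84 62 77 50 97]
  25. access 97: HIT. Cache (old->new): [24 84 62 77 50 97]
  26. access 62: HIT. Cache (old->new): [24 84 62 77 50 97]
  27. access 77: HIT. Cache (old->new): [24 84 62 77 50 97]
  28. access 97: HIT. Cache (old->new): [24 84 62 77 50 97]
  29. access 2: MISS, evict 24. Cache (old->new): [84 62 77 50 97 2]
  30. access 77: HIT. Cache (old->new): [84 62 77 50 97 2]
  31. access 77: HIT. Cache (old->new): [84 62 77 50 97 2]
  32. access 62: HIT. Cache (old->new): [84 62 77 50 97 2]
  33. access 77: HIT. Cache (old->new): [84 62 77 50 97 2]
Total: 26 hits, 7 misses, 1 evictions

Answer: 84 62 77 50 97 2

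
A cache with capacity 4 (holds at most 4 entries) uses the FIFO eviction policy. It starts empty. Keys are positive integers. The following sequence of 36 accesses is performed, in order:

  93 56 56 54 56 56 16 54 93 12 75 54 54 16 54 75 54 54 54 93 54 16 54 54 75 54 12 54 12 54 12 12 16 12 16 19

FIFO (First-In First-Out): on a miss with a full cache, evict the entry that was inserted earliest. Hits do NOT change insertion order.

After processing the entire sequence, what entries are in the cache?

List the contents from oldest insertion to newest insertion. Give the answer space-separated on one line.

FIFO simulation (capacity=4):
  1. access 93: MISS. Cache (old->new): [93]
  2. access 56: MISS. Cache (old->new): [93 56]
  3. access 56: HIT. Cache (old->new): [93 56]
  4. access 54: MISS. Cache (old->new): [93 56 54]
  5. access 56: HIT. Cache (old->new): [93 56 54]
  6. access 56: HIT. Cache (old->new): [93 56 54]
  7. access 16: MISS. Cache (old->new): [93 56 54 16]
  8. access 54: HIT. Cache (old->new): [93 56 54 16]
  9. access 93: HIT. Cache (old->new): [93 56 54 16]
  10. access 12: MISS, evict 93. Cache (old->new): [56 54 16 12]
  11. access 75: MISS, evict 56. Cache (old->new): [54 16 12 75]
  12. access 54: HIT. Cache (old->new): [54 16 12 75]
  13. access 54: HIT. Cache (old->new): [54 16 12 75]
  14. access 16: HIT. Cache (old->new): [54 16 12 75]
  15. access 54: HIT. Cache (old->new): [54 16 12 75]
  16. access 75: HIT. Cache (old->new): [54 16 12 75]
  17. access 54: HIT. Cache (old->new): [54 16 12 75]
  18. access 54: HIT. Cache (old->new): [54 16 12 75]
  19. access 54: HIT. Cache (old->new): [54 16 12 75]
  20. access 93: MISS, evict 54. Cache (old->new): [16 12 75 93]
  21. access 54: MISS, evict 16. Cache (old->new): [12 75 93 54]
  22. access 16: MISS, evict 12. Cache (old->new): [75 93 54 16]
  23. access 54: HIT. Cache (old->new): [75 93 54 16]
  24. access 54: HIT. Cache (old->new): [75 93 54 16]
  25. access 75: HIT. Cache (old->new): [75 93 54 16]
  26. access 54: HIT. Cache (old->new): [75 93 54 16]
  27. access 12: MISS, evict 75. Cache (old->new): [93 54 16 12]
  28. access 54: HIT. Cache (old->new): [93 54 16 12]
  29. access 12: HIT. Cache (old->new): [93 54 16 12]
  30. access 54: HIT. Cache (old->new): [93 54 16 12]
  31. access 12: HIT. Cache (old->new): [93 54 16 12]
  32. access 12: HIT. Cache (old->new): [93 54 16 12]
  33. access 16: HIT. Cache (old->new): [93 54 16 12]
  34. access 12: HIT. Cache (old->new): [93 54 16 12]
  35. access 16: HIT. Cache (old->new): [93 54 16 12]
  36. access 19: MISS, evict 93. Cache (old->new): [54 16 12 19]
Total: 25 hits, 11 misses, 7 evictions

Answer: 54 16 12 19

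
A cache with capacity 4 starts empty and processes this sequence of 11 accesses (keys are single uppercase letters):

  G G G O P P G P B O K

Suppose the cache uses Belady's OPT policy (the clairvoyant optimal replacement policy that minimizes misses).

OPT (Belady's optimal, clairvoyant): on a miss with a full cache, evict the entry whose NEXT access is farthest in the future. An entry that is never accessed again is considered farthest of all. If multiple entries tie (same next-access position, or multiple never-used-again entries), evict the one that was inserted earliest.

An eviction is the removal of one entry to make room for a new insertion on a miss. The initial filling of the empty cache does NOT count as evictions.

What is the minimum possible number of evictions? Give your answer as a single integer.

Answer: 1

Derivation:
OPT (Belady) simulation (capacity=4):
  1. access G: MISS. Cache: [G]
  2. access G: HIT. Next use of G: step 3. Cache: [G]
  3. access G: HIT. Next use of G: step 7. Cache: [G]
  4. access O: MISS. Cache: [G O]
  5. access P: MISS. Cache: [G O P]
  6. access P: HIT. Next use of P: step 8. Cache: [G O P]
  7. access G: HIT. Next use of G: never. Cache: [G O P]
  8. access P: HIT. Next use of P: never. Cache: [G O P]
  9. access B: MISS. Cache: [G O P B]
  10. access O: HIT. Next use of O: never. Cache: [G O P B]
  11. access K: MISS, evict G (next use: never). Cache: [O P B K]
Total: 6 hits, 5 misses, 1 evictions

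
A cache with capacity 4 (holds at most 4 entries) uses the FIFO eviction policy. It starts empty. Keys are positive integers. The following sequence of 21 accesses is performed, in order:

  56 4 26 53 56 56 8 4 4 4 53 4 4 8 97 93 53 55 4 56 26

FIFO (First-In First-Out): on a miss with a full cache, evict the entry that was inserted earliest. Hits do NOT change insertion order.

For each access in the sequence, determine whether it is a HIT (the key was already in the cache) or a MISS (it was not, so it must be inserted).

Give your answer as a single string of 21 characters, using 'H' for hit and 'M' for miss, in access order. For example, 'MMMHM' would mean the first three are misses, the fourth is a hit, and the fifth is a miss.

Answer: MMMMHHMHHHHHHHMMHMMMM

Derivation:
FIFO simulation (capacity=4):
  1. access 56: MISS. Cache (old->new): [56]
  2. access 4: MISS. Cache (old->new): [56 4]
  3. access 26: MISS. Cache (old->new): [56 4 26]
  4. access 53: MISS. Cache (old->new): [56 4 26 53]
  5. access 56: HIT. Cache (old->new): [56 4 26 53]
  6. access 56: HIT. Cache (old->new): [56 4 26 53]
  7. access 8: MISS, evict 56. Cache (old->new): [4 26 53 8]
  8. access 4: HIT. Cache (old->new): [4 26 53 8]
  9. access 4: HIT. Cache (old->new): [4 26 53 8]
  10. access 4: HIT. Cache (old->new): [4 26 53 8]
  11. access 53: HIT. Cache (old->new): [4 26 53 8]
  12. access 4: HIT. Cache (old->new): [4 26 53 8]
  13. access 4: HIT. Cache (old->new): [4 26 53 8]
  14. access 8: HIT. Cache (old->new): [4 26 53 8]
  15. access 97: MISS, evict 4. Cache (old->new): [26 53 8 97]
  16. access 93: MISS, evict 26. Cache (old->new): [53 8 97 93]
  17. access 53: HIT. Cache (old->new): [53 8 97 93]
  18. access 55: MISS, evict 53. Cache (old->new): [8 97 93 55]
  19. access 4: MISS, evict 8. Cache (old->new): [97 93 55 4]
  20. access 56: MISS, evict 97. Cache (old->new): [93 55 4 56]
  21. access 26: MISS, evict 93. Cache (old->new): [55 4 56 26]
Total: 10 hits, 11 misses, 7 evictions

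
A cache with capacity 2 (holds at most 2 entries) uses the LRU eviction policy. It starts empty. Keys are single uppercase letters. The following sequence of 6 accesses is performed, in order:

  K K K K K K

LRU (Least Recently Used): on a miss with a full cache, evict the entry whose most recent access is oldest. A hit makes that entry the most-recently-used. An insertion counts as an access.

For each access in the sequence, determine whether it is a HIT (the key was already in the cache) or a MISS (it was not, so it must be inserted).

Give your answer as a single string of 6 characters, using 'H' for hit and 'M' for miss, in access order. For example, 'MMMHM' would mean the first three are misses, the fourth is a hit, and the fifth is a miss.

Answer: MHHHHH

Derivation:
LRU simulation (capacity=2):
  1. access K: MISS. Cache (LRU->MRU): [K]
  2. access K: HIT. Cache (LRU->MRU): [K]
  3. access K: HIT. Cache (LRU->MRU): [K]
  4. access K: HIT. Cache (LRU->MRU): [K]
  5. access K: HIT. Cache (LRU->MRU): [K]
  6. access K: HIT. Cache (LRU->MRU): [K]
Total: 5 hits, 1 misses, 0 evictions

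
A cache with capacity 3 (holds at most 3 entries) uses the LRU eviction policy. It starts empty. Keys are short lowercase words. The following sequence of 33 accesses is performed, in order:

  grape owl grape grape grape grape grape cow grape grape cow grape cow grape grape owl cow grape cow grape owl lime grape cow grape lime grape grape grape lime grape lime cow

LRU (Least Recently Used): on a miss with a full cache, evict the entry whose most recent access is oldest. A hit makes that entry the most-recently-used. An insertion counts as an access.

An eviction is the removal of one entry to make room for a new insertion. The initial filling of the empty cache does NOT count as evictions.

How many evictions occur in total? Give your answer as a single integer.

LRU simulation (capacity=3):
  1. access grape: MISS. Cache (LRU->MRU): [grape]
  2. access owl: MISS. Cache (LRU->MRU): [grape owl]
  3. access grape: HIT. Cache (LRU->MRU): [owl grape]
  4. access grape: HIT. Cache (LRU->MRU): [owl grape]
  5. access grape: HIT. Cache (LRU->MRU): [owl grape]
  6. access grape: HIT. Cache (LRU->MRU): [owl grape]
  7. access grape: HIT. Cache (LRU->MRU): [owl grape]
  8. access cow: MISS. Cache (LRU->MRU): [owl grape cow]
  9. access grape: HIT. Cache (LRU->MRU): [owl cow grape]
  10. access grape: HIT. Cache (LRU->MRU): [owl cow grape]
  11. access cow: HIT. Cache (LRU->MRU): [owl grape cow]
  12. access grape: HIT. Cache (LRU->MRU): [owl cow grape]
  13. access cow: HIT. Cache (LRU->MRU): [owl grape cow]
  14. access grape: HIT. Cache (LRU->MRU): [owl cow grape]
  15. access grape: HIT. Cache (LRU->MRU): [owl cow grape]
  16. access owl: HIT. Cache (LRU->MRU): [cow grape owl]
  17. access cow: HIT. Cache (LRU->MRU): [grape owl cow]
  18. access grape: HIT. Cache (LRU->MRU): [owl cow grape]
  19. access cow: HIT. Cache (LRU->MRU): [owl grape cow]
  20. access grape: HIT. Cache (LRU->MRU): [owl cow grape]
  21. access owl: HIT. Cache (LRU->MRU): [cow grape owl]
  22. access lime: MISS, evict cow. Cache (LRU->MRU): [grape owl lime]
  23. access grape: HIT. Cache (LRU->MRU): [owl lime grape]
  24. access cow: MISS, evict owl. Cache (LRU->MRU): [lime grape cow]
  25. access grape: HIT. Cache (LRU->MRU): [lime cow grape]
  26. access lime: HIT. Cache (LRU->MRU): [cow grape lime]
  27. access grape: HIT. Cache (LRU->MRU): [cow lime grape]
  28. access grape: HIT. Cache (LRU->MRU): [cow lime grape]
  29. access grape: HIT. Cache (LRU->MRU): [cow lime grape]
  30. access lime: HIT. Cache (LRU->MRU): [cow grape lime]
  31. access grape: HIT. Cache (LRU->MRU): [cow lime grape]
  32. access lime: HIT. Cache (LRU->MRU): [cow grape lime]
  33. access cow: HIT. Cache (LRU->MRU): [grape lime cow]
Total: 28 hits, 5 misses, 2 evictions

Answer: 2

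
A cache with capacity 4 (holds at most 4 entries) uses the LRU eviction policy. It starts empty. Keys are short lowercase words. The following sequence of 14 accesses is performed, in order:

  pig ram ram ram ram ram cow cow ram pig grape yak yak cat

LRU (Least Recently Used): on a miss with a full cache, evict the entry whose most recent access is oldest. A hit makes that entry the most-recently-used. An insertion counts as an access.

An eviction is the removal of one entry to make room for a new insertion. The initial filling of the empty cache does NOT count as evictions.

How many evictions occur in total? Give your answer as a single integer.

LRU simulation (capacity=4):
  1. access pig: MISS. Cache (LRU->MRU): [pig]
  2. access ram: MISS. Cache (LRU->MRU): [pig ram]
  3. access ram: HIT. Cache (LRU->MRU): [pig ram]
  4. access ram: HIT. Cache (LRU->MRU): [pig ram]
  5. access ram: HIT. Cache (LRU->MRU): [pig ram]
  6. access ram: HIT. Cache (LRU->MRU): [pig ram]
  7. access cow: MISS. Cache (LRU->MRU): [pig ram cow]
  8. access cow: HIT. Cache (LRU->MRU): [pig ram cow]
  9. access ram: HIT. Cache (LRU->MRU): [pig cow ram]
  10. access pig: HIT. Cache (LRU->MRU): [cow ram pig]
  11. access grape: MISS. Cache (LRU->MRU): [cow ram pig grape]
  12. access yak: MISS, evict cow. Cache (LRU->MRU): [ram pig grape yak]
  13. access yak: HIT. Cache (LRU->MRU): [ram pig grape yak]
  14. access cat: MISS, evict ram. Cache (LRU->MRU): [pig grape yak cat]
Total: 8 hits, 6 misses, 2 evictions

Answer: 2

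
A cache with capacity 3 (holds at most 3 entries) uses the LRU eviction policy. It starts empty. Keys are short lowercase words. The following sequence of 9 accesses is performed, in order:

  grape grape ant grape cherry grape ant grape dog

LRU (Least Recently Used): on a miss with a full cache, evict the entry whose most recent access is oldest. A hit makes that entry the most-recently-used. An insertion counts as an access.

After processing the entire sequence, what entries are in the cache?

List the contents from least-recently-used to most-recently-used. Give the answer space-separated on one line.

Answer: ant grape dog

Derivation:
LRU simulation (capacity=3):
  1. access grape: MISS. Cache (LRU->MRU): [grape]
  2. access grape: HIT. Cache (LRU->MRU): [grape]
  3. access ant: MISS. Cache (LRU->MRU): [grape ant]
  4. access grape: HIT. Cache (LRU->MRU): [ant grape]
  5. access cherry: MISS. Cache (LRU->MRU): [ant grape cherry]
  6. access grape: HIT. Cache (LRU->MRU): [ant cherry grape]
  7. access ant: HIT. Cache (LRU->MRU): [cherry grape ant]
  8. access grape: HIT. Cache (LRU->MRU): [cherry ant grape]
  9. access dog: MISS, evict cherry. Cache (LRU->MRU): [ant grape dog]
Total: 5 hits, 4 misses, 1 evictions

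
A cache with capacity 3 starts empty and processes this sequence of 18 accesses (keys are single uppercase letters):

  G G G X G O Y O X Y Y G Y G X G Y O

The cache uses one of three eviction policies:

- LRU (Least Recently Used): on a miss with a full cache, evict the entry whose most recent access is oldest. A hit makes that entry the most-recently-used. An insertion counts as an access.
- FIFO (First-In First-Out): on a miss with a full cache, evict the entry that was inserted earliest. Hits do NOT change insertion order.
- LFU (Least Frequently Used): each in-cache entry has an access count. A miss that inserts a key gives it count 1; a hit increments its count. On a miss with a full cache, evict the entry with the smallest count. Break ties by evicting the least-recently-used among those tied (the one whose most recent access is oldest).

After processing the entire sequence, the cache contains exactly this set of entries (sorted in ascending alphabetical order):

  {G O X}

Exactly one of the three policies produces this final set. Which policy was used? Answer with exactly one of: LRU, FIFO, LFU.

Answer: FIFO

Derivation:
Simulating under each policy and comparing final sets:
  LRU: final set = {G O Y} -> differs
  FIFO: final set = {G O X} -> MATCHES target
  LFU: final set = {G O Y} -> differs
Only FIFO produces the target set.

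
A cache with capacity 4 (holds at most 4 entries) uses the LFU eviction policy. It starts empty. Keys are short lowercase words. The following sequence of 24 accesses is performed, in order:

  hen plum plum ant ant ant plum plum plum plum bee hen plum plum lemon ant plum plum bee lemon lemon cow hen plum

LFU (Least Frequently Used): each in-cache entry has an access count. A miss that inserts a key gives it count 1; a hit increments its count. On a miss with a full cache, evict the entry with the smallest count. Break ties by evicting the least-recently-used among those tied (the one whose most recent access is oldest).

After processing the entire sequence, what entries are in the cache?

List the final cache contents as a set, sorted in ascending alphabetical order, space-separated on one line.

Answer: ant hen lemon plum

Derivation:
LFU simulation (capacity=4):
  1. access hen: MISS. Cache: [hen(c=1)]
  2. access plum: MISS. Cache: [hen(c=1) plum(c=1)]
  3. access plum: HIT, count now 2. Cache: [hen(c=1) plum(c=2)]
  4. access ant: MISS. Cache: [hen(c=1) ant(c=1) plum(c=2)]
  5. access ant: HIT, count now 2. Cache: [hen(c=1) plum(c=2) ant(c=2)]
  6. access ant: HIT, count now 3. Cache: [hen(c=1) plum(c=2) ant(c=3)]
  7. access plum: HIT, count now 3. Cache: [hen(c=1) ant(c=3) plum(c=3)]
  8. access plum: HIT, count now 4. Cache: [hen(c=1) ant(c=3) plum(c=4)]
  9. access plum: HIT, count now 5. Cache: [hen(c=1) ant(c=3) plum(c=5)]
  10. access plum: HIT, count now 6. Cache: [hen(c=1) ant(c=3) plum(c=6)]
  11. access bee: MISS. Cache: [hen(c=1) bee(c=1) ant(c=3) plum(c=6)]
  12. access hen: HIT, count now 2. Cache: [bee(c=1) hen(c=2) ant(c=3) plum(c=6)]
  13. access plum: HIT, count now 7. Cache: [bee(c=1) hen(c=2) ant(c=3) plum(c=7)]
  14. access plum: HIT, count now 8. Cache: [bee(c=1) hen(c=2) ant(c=3) plum(c=8)]
  15. access lemon: MISS, evict bee(c=1). Cache: [lemon(c=1) hen(c=2) ant(c=3) plum(c=8)]
  16. access ant: HIT, count now 4. Cache: [lemon(c=1) hen(c=2) ant(c=4) plum(c=8)]
  17. access plum: HIT, count now 9. Cache: [lemon(c=1) hen(c=2) ant(c=4) plum(c=9)]
  18. access plum: HIT, count now 10. Cache: [lemon(c=1) hen(c=2) ant(c=4) plum(c=10)]
  19. access bee: MISS, evict lemon(c=1). Cache: [bee(c=1) hen(c=2) ant(c=4) plum(c=10)]
  20. access lemon: MISS, evict bee(c=1). Cache: [lemon(c=1) hen(c=2) ant(c=4) plum(c=10)]
  21. access lemon: HIT, count now 2. Cache: [hen(c=2) lemon(c=2) ant(c=4) plum(c=10)]
  22. access cow: MISS, evict hen(c=2). Cache: [cow(c=1) lemon(c=2) ant(c=4) plum(c=10)]
  23. access hen: MISS, evict cow(c=1). Cache: [hen(c=1) lemon(c=2) ant(c=4) plum(c=10)]
  24. access plum: HIT, count now 11. Cache: [hen(c=1) lemon(c=2) ant(c=4) plum(c=11)]
Total: 15 hits, 9 misses, 5 evictions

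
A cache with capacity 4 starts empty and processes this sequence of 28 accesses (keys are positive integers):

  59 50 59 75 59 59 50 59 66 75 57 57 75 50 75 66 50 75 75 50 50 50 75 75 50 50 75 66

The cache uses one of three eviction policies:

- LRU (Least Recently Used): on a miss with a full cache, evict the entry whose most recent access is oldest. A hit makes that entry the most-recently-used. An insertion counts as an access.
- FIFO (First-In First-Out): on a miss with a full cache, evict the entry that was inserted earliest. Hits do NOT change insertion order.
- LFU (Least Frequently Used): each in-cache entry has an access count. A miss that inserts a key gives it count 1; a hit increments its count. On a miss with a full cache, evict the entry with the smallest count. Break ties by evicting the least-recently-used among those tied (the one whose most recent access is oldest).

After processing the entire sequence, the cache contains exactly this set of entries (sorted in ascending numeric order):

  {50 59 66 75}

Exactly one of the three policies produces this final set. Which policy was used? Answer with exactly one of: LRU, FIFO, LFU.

Simulating under each policy and comparing final sets:
  LRU: final set = {50 57 66 75} -> differs
  FIFO: final set = {50 57 66 75} -> differs
  LFU: final set = {50 59 66 75} -> MATCHES target
Only LFU produces the target set.

Answer: LFU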